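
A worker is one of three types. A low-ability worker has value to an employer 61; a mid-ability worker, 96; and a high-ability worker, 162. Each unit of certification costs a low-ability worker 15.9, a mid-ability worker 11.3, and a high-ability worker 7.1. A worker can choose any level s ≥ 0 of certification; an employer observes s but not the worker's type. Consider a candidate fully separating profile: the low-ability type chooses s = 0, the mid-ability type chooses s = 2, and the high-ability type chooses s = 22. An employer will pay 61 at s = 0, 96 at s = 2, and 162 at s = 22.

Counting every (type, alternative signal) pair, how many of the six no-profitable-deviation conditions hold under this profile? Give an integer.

3

Mid-ability (own payoff 96 − 11.3×2 = 73.4): to s=0 gives 61 → no gain ✓; to s=22 gives 162 − 11.3×22 = -86.6 → no gain ✓.
High-ability (own payoff 162 − 7.1×22 = 5.8): to s=0 gives 61 → profitable ✗; to s=2 gives 96 − 7.1×2 = 81.8 → profitable ✗.
Low-ability (own payoff 61): to s=2 gives 96 − 15.9×2 = 64.2 → profitable ✗; to s=22 gives 162 − 15.9×22 = -187.8 → no gain ✓.
3 of the 6 constraints hold; not an equilibrium.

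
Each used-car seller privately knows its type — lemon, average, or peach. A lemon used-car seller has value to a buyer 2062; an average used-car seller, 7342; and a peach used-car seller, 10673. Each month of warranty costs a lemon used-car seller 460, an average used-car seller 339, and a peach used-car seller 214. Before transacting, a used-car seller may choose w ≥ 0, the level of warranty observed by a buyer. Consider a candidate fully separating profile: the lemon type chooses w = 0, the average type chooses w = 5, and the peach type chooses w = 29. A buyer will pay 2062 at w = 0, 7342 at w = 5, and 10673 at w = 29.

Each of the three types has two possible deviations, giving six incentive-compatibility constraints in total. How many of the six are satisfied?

Peach (own payoff 10673 − 214×29 = 4467): to w=0 gives 2062 → no gain ✓; to w=5 gives 7342 − 214×5 = 6272 → profitable ✗.
Average (own payoff 7342 − 339×5 = 5647): to w=0 gives 2062 → no gain ✓; to w=29 gives 10673 − 339×29 = 842 → no gain ✓.
Lemon (own payoff 2062): to w=5 gives 7342 − 460×5 = 5042 → profitable ✗; to w=29 gives 10673 − 460×29 = -2667 → no gain ✓.
4 of the 6 constraints hold; not an equilibrium.

4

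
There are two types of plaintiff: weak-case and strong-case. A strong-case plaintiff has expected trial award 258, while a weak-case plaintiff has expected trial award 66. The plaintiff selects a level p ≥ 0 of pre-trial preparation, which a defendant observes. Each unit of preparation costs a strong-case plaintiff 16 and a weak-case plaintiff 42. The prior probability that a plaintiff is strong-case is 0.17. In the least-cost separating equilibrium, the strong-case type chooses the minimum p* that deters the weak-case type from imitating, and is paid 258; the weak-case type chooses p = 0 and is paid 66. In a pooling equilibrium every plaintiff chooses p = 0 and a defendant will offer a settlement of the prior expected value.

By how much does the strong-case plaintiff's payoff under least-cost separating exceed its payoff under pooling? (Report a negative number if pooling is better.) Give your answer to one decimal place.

Least-cost separating signal: p* solves 66 = 258 − 42·p*, so p* = (258 − 66)/42 ≈ 4.5714.
Strong-case type's separating payoff: 258 − 16 × p* = 258 − 16 × (258 − 66)/42 = 258 − 3072/42 ≈ 184.857.
Pooling payoff: 0.17 × 258 + 0.83 × 66 = 98.64.
Difference: 184.857 − 98.64 = 86.217, i.e. 86.2 to one decimal place.
The strong-case type prefers to separate.

86.2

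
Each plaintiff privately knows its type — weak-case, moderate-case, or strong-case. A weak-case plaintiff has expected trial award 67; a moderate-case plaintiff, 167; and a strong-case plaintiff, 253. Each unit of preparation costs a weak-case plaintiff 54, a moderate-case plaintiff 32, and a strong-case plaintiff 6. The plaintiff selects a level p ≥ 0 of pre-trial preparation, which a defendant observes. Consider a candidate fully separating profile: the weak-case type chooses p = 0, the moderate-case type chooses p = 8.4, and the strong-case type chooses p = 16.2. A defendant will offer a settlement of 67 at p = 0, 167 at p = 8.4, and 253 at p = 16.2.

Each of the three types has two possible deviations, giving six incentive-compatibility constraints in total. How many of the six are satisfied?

5

Weak-case (own payoff 67): to p=8.4 gives 167 − 54×8.4 = -286.6 → no gain ✓; to p=16.2 gives 253 − 54×16.2 = -621.8 → no gain ✓.
Moderate-case (own payoff 167 − 32×8.4 = -101.8): to p=0 gives 67 → profitable ✗; to p=16.2 gives 253 − 32×16.2 = -265.4 → no gain ✓.
Strong-case (own payoff 253 − 6×16.2 = 155.8): to p=0 gives 67 → no gain ✓; to p=8.4 gives 167 − 6×8.4 = 116.6 → no gain ✓.
5 of the 6 constraints hold; not an equilibrium.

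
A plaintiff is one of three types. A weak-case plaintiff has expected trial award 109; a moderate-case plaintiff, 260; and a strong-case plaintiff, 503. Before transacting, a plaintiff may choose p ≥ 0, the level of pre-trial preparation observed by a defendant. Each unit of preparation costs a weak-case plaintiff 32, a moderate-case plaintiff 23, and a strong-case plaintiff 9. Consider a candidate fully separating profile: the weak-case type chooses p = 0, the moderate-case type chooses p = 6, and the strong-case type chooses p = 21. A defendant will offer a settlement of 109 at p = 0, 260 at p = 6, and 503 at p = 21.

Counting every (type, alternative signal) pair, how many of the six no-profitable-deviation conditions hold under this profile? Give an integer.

6

Moderate-case (own payoff 260 − 23×6 = 122): to p=0 gives 109 → no gain ✓; to p=21 gives 503 − 23×21 = 20 → no gain ✓.
Weak-case (own payoff 109): to p=6 gives 260 − 32×6 = 68 → no gain ✓; to p=21 gives 503 − 32×21 = -169 → no gain ✓.
Strong-case (own payoff 503 − 9×21 = 314): to p=0 gives 109 → no gain ✓; to p=6 gives 260 − 9×6 = 206 → no gain ✓.
6 of the 6 constraints hold; this profile is a separating equilibrium.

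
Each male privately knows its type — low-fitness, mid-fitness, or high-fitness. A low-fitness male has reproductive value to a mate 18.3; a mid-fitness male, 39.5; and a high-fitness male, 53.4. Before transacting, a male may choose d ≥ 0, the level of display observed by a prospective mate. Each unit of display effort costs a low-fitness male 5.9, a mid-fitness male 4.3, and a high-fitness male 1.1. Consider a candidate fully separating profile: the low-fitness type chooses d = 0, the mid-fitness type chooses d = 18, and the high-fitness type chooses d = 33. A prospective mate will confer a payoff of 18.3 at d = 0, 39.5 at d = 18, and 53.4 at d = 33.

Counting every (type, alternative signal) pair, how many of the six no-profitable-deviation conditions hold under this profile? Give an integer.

3

High-fitness (own payoff 53.4 − 1.1×33 = 17.1): to d=0 gives 18.3 → profitable ✗; to d=18 gives 39.5 − 1.1×18 = 19.7 → profitable ✗.
Low-fitness (own payoff 18.3): to d=18 gives 39.5 − 5.9×18 = -66.7 → no gain ✓; to d=33 gives 53.4 − 5.9×33 = -141.3 → no gain ✓.
Mid-fitness (own payoff 39.5 − 4.3×18 = -37.9): to d=0 gives 18.3 → profitable ✗; to d=33 gives 53.4 − 4.3×33 = -88.5 → no gain ✓.
3 of the 6 constraints hold; not an equilibrium.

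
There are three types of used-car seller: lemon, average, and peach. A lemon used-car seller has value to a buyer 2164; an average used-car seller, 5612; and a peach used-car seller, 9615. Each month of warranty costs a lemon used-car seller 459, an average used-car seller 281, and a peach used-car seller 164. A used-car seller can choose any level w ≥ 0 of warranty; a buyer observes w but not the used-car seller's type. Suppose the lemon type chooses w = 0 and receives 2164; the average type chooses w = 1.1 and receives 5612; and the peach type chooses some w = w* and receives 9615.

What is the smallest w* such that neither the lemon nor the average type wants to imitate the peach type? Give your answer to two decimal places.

Average type (on-path payoff 5612 − 281×1.1 = 5302.9) won't mimic when 5302.9 ≥ 9615 − 281·w*, i.e. w* ≥ 15.35.
Lemon type (on-path payoff 2164) won't mimic when 2164 ≥ 9615 − 459·w*, i.e. w* ≥ 16.23.
Both must hold, so w* = max(16.23, 15.35) = 16.23. The lemon type's constraint binds.

16.23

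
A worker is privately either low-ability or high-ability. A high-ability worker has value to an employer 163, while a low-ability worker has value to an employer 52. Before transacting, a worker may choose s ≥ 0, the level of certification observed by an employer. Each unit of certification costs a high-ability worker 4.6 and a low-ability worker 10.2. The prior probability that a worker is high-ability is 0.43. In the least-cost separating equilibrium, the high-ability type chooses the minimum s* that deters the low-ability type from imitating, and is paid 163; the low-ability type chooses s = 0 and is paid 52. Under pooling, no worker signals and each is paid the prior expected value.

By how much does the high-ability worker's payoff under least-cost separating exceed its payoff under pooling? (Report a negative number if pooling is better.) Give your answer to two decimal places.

13.21

Least-cost separating signal: s* solves 52 = 163 − 10.2·s*, so s* = (163 − 52)/10.2 ≈ 10.8824.
High-ability type's separating payoff: 163 − 4.6 × s* = 163 − 4.6 × (163 − 52)/10.2 = 163 − 510.6/10.2 ≈ 112.9412.
Pooling payoff: 0.43 × 163 + 0.57 × 52 = 99.73.
Difference: 112.9412 − 99.73 = 13.2112, i.e. 13.21 to two decimal places.
The high-ability type prefers to separate.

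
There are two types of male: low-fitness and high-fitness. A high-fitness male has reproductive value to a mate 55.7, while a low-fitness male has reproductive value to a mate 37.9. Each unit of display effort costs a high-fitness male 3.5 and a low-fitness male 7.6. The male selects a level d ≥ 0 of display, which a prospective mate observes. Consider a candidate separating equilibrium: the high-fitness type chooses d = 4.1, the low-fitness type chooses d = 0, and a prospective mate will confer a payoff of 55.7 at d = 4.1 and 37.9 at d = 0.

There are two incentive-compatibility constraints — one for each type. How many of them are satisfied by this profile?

2

High-fitness type: signal → 55.7 − 3.5 × 4.1 = 41.35; deviate to 0 → 37.9. IC holds (41.35 ≥ 37.9).
Low-fitness type: stay at 0 → 37.9; mimic → 55.7 − 7.6 × 4.1 = 24.54. IC holds (37.9 ≥ 24.54).
2 of 2 constraints hold, so this is a separating equilibrium.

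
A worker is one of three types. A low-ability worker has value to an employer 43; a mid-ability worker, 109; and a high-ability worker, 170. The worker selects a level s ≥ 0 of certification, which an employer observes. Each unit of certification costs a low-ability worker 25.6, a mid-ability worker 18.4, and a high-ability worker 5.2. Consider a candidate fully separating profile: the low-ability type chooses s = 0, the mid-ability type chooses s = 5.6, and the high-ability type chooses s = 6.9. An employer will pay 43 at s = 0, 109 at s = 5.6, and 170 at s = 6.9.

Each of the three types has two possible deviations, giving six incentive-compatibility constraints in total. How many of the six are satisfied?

4

High-ability (own payoff 170 − 5.2×6.9 = 134.12): to s=0 gives 43 → no gain ✓; to s=5.6 gives 109 − 5.2×5.6 = 79.88 → no gain ✓.
Mid-ability (own payoff 109 − 18.4×5.6 = 5.96): to s=0 gives 43 → profitable ✗; to s=6.9 gives 170 − 18.4×6.9 = 43.04 → profitable ✗.
Low-ability (own payoff 43): to s=5.6 gives 109 − 25.6×5.6 = -34.36 → no gain ✓; to s=6.9 gives 170 − 25.6×6.9 = -6.64 → no gain ✓.
4 of the 6 constraints hold; not an equilibrium.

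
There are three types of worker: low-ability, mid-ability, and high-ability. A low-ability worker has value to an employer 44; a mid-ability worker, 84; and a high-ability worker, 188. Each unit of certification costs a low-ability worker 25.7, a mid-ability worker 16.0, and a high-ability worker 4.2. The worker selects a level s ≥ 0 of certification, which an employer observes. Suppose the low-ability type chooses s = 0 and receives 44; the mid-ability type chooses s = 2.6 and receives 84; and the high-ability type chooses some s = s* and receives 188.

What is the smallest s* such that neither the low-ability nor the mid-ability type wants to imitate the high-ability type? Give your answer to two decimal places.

Mid-ability type (on-path payoff 84 − 16.0×2.6 = 42.4) won't mimic when 42.4 ≥ 188 − 16.0·s*, i.e. s* ≥ 9.10.
Low-ability type (on-path payoff 44) won't mimic when 44 ≥ 188 − 25.7·s*, i.e. s* ≥ 5.60.
Both must hold, so s* = max(5.60, 9.10) = 9.10. The mid-ability type's constraint binds.

9.10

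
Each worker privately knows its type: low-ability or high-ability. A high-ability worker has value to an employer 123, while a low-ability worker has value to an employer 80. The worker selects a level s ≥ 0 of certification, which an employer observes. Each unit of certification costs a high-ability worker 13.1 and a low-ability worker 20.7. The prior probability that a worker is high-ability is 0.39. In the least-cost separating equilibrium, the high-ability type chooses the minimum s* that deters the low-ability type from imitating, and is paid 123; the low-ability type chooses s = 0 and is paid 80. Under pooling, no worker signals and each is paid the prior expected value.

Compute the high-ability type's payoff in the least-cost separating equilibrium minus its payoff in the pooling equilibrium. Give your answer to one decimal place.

-1.0

Least-cost separating signal: s* solves 80 = 123 − 20.7·s*, so s* = (123 − 80)/20.7 ≈ 2.0773.
High-ability type's separating payoff: 123 − 13.1 × s* = 123 − 13.1 × (123 − 80)/20.7 = 123 − 563.3/20.7 ≈ 95.787.
Pooling payoff: 0.39 × 123 + 0.61 × 80 = 96.77.
Difference: 95.787 − 96.77 = -0.983, i.e. -1.0 to one decimal place.
The high-ability type would prefer the pooling outcome.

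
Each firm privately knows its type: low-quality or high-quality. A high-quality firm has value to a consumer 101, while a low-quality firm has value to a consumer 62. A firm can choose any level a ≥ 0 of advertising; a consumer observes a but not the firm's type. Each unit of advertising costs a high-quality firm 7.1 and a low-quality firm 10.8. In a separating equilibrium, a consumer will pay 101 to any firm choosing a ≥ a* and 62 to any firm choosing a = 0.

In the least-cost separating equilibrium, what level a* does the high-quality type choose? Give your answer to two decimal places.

3.61

A low-quality firm choosing a = 0 receives 62.
Imitating at a* instead would pay 101 at cost 10.8·a*, netting 101 − 10.8·a*.
Indifference: 62 = 101 − 10.8·a*, so a* = (101 − 62) / 10.8 ≈ 3.61.
At a* the low-quality type's incentive constraint just binds; the high-quality type strictly prefers a* since its per-unit cost is lower.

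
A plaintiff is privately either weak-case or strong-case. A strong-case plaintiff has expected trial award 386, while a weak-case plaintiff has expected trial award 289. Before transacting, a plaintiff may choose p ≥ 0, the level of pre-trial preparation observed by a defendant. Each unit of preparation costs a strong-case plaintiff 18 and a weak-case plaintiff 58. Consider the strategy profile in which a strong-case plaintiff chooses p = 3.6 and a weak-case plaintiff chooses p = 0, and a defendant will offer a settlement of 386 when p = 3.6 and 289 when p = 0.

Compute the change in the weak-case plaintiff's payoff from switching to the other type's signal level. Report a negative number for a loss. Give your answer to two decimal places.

-111.80

Playing p = 0 the weak-case plaintiff receives 289.
Deviating to p = 3.6 brings payment 386 at cost 58 × 3.6 = 208.8, netting 177.2.
Gain from deviating: 177.2 − 289 = -111.80.
The gain is negative, so the weak-case type's incentive-compatibility constraint is satisfied.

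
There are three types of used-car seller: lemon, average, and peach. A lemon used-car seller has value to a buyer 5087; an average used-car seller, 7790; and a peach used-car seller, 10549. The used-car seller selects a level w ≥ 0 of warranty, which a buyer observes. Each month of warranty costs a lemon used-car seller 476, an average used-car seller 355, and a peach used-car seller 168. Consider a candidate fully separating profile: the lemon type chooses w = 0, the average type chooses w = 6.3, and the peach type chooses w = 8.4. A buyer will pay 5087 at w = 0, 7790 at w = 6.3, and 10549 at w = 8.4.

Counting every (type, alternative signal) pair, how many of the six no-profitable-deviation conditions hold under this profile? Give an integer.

4

Average (own payoff 7790 − 355×6.3 = 5553.5): to w=0 gives 5087 → no gain ✓; to w=8.4 gives 10549 − 355×8.4 = 7567 → profitable ✗.
Peach (own payoff 10549 − 168×8.4 = 9137.8): to w=0 gives 5087 → no gain ✓; to w=6.3 gives 7790 − 168×6.3 = 6731.6 → no gain ✓.
Lemon (own payoff 5087): to w=6.3 gives 7790 − 476×6.3 = 4791.2 → no gain ✓; to w=8.4 gives 10549 − 476×8.4 = 6550.6 → profitable ✗.
4 of the 6 constraints hold; not an equilibrium.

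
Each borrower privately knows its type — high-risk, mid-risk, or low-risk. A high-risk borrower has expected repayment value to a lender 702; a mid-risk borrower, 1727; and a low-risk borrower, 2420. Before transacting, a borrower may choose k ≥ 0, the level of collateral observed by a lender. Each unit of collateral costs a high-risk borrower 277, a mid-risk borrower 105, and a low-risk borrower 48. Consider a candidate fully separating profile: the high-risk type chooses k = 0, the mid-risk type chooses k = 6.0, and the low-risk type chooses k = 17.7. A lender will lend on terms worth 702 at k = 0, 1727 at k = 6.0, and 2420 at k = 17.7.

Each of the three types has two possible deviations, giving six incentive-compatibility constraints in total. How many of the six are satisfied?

Low-risk (own payoff 2420 − 48×17.7 = 1570.4): to k=0 gives 702 → no gain ✓; to k=6.0 gives 1727 − 48×6.0 = 1439 → no gain ✓.
Mid-risk (own payoff 1727 − 105×6.0 = 1097): to k=0 gives 702 → no gain ✓; to k=17.7 gives 2420 − 105×17.7 = 561.5 → no gain ✓.
High-risk (own payoff 702): to k=6.0 gives 1727 − 277×6.0 = 65 → no gain ✓; to k=17.7 gives 2420 − 277×17.7 = -2482.9 → no gain ✓.
6 of the 6 constraints hold; this profile is a separating equilibrium.

6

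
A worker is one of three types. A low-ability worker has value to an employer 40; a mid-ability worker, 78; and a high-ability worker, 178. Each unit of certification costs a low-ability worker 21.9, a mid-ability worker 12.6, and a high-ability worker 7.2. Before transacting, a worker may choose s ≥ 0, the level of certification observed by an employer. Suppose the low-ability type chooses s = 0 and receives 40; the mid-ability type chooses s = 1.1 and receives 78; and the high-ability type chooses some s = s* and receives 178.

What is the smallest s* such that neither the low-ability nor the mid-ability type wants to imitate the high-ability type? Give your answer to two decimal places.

9.04

Low-ability type (on-path payoff 40) won't mimic when 40 ≥ 178 − 21.9·s*, i.e. s* ≥ 6.30.
Mid-ability type (on-path payoff 78 − 12.6×1.1 = 64.14) won't mimic when 64.14 ≥ 178 − 12.6·s*, i.e. s* ≥ 9.04.
Both must hold, so s* = max(6.30, 9.04) = 9.04. The mid-ability type's constraint binds.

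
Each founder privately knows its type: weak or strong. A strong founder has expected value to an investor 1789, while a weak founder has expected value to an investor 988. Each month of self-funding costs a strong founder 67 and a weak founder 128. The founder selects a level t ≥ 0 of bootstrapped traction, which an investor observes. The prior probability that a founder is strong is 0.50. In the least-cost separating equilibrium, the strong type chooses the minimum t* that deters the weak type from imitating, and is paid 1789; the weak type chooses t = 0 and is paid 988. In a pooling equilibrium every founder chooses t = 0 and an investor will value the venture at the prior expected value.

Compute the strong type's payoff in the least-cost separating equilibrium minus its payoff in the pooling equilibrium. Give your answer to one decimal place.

-18.8

Least-cost separating signal: t* solves 988 = 1789 − 128·t*, so t* = (1789 − 988)/128 ≈ 6.2578.
Strong type's separating payoff: 1789 − 67 × t* = 1789 − 67 × (1789 − 988)/128 = 1789 − 53667/128 ≈ 1369.727.
Pooling payoff: 0.50 × 1789 + 0.50 × 988 = 1388.5.
Difference: 1369.727 − 1388.5 = -18.773, i.e. -18.8 to one decimal place.
The strong type would prefer the pooling outcome.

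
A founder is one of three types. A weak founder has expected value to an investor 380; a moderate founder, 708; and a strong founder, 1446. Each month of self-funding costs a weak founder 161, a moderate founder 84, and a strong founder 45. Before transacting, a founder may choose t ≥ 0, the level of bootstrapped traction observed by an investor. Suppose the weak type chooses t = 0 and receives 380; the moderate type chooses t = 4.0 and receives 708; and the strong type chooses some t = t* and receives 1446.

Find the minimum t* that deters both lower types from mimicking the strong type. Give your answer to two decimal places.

12.79

Weak type (on-path payoff 380) won't mimic when 380 ≥ 1446 − 161·t*, i.e. t* ≥ 6.62.
Moderate type (on-path payoff 708 − 84×4.0 = 372) won't mimic when 372 ≥ 1446 − 84·t*, i.e. t* ≥ 12.79.
Both must hold, so t* = max(6.62, 12.79) = 12.79. The moderate type's constraint binds.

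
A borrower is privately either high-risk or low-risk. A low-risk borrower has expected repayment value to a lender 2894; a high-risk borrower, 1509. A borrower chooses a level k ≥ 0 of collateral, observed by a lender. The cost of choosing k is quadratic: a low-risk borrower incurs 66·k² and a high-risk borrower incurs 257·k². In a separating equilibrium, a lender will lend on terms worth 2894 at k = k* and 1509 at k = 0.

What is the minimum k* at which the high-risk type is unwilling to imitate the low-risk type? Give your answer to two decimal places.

2.32

The high-risk type at k = 0 receives 1509; imitating at k* yields 2894 − 257·k*².
Indifference: 1509 = 2894 − 257·k*², so k*² = (2894 − 1509) / 257 ≈ 5.3891.
k* = √5.3891 ≈ 2.32.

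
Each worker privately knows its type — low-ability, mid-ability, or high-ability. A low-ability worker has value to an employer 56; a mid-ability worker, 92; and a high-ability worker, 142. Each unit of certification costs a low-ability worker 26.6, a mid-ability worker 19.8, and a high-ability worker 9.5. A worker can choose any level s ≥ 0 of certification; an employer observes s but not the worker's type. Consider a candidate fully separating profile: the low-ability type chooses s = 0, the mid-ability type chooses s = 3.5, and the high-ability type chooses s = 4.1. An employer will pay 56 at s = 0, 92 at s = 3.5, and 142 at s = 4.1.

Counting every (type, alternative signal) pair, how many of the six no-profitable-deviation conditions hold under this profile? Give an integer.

Mid-ability (own payoff 92 − 19.8×3.5 = 22.7): to s=0 gives 56 → profitable ✗; to s=4.1 gives 142 − 19.8×4.1 = 60.82 → profitable ✗.
High-ability (own payoff 142 − 9.5×4.1 = 103.05): to s=0 gives 56 → no gain ✓; to s=3.5 gives 92 − 9.5×3.5 = 58.75 → no gain ✓.
Low-ability (own payoff 56): to s=3.5 gives 92 − 26.6×3.5 = -1.1 → no gain ✓; to s=4.1 gives 142 − 26.6×4.1 = 32.94 → no gain ✓.
4 of the 6 constraints hold; not an equilibrium.

4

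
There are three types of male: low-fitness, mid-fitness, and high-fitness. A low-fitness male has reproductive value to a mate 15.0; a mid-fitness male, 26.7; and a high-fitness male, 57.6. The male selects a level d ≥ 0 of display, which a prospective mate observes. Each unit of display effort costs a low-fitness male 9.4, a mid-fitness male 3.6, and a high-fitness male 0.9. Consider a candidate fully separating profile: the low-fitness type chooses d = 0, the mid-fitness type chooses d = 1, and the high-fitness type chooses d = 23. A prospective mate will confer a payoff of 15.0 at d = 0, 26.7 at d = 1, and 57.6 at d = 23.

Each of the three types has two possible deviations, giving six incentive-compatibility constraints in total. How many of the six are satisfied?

5

High-fitness (own payoff 57.6 − 0.9×23 = 36.9): to d=0 gives 15.0 → no gain ✓; to d=1 gives 26.7 − 0.9×1 = 25.8 → no gain ✓.
Low-fitness (own payoff 15.0): to d=1 gives 26.7 − 9.4×1 = 17.3 → profitable ✗; to d=23 gives 57.6 − 9.4×23 = -158.6 → no gain ✓.
Mid-fitness (own payoff 26.7 − 3.6×1 = 23.1): to d=0 gives 15.0 → no gain ✓; to d=23 gives 57.6 − 3.6×23 = -25.2 → no gain ✓.
5 of the 6 constraints hold; not an equilibrium.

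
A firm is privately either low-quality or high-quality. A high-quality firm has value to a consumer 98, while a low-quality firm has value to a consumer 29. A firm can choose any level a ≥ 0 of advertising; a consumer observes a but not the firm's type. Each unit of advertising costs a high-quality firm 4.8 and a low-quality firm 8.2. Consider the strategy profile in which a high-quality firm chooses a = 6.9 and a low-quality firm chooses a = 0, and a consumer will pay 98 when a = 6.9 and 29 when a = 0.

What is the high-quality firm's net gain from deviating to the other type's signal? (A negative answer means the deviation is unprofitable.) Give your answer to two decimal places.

-35.88

Playing a = 6.9 the high-quality firm receives 98 − 4.8 × 6.9 = 64.88.
Deviating to a = 0 yields 29 instead.
Gain from deviating: 29 − 64.88 = -35.88.
The gain is negative, so the high-quality type's incentive-compatibility constraint is satisfied.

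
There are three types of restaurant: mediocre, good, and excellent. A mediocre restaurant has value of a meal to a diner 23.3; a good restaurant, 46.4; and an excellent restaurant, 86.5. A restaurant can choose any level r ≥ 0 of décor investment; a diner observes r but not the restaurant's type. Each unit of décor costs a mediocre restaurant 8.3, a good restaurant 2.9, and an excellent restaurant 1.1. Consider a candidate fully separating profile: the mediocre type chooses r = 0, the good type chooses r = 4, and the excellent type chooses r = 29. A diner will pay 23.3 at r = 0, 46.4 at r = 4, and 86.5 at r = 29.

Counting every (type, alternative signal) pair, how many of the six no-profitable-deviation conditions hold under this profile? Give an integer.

Excellent (own payoff 86.5 − 1.1×29 = 54.6): to r=0 gives 23.3 → no gain ✓; to r=4 gives 46.4 − 1.1×4 = 42 → no gain ✓.
Mediocre (own payoff 23.3): to r=4 gives 46.4 − 8.3×4 = 13.2 → no gain ✓; to r=29 gives 86.5 − 8.3×29 = -154.2 → no gain ✓.
Good (own payoff 46.4 − 2.9×4 = 34.8): to r=0 gives 23.3 → no gain ✓; to r=29 gives 86.5 − 2.9×29 = 2.4 → no gain ✓.
6 of the 6 constraints hold; this profile is a separating equilibrium.

6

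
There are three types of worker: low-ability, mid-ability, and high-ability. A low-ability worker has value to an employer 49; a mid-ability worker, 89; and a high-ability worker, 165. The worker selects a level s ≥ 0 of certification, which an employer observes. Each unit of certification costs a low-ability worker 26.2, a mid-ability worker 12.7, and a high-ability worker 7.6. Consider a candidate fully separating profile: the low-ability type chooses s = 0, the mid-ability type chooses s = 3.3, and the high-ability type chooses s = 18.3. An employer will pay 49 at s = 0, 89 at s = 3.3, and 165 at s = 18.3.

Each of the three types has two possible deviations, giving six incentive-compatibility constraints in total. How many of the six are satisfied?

3

Mid-ability (own payoff 89 − 12.7×3.3 = 47.09): to s=0 gives 49 → profitable ✗; to s=18.3 gives 165 − 12.7×18.3 = -67.41 → no gain ✓.
High-ability (own payoff 165 − 7.6×18.3 = 25.92): to s=0 gives 49 → profitable ✗; to s=3.3 gives 89 − 7.6×3.3 = 63.92 → profitable ✗.
Low-ability (own payoff 49): to s=3.3 gives 89 − 26.2×3.3 = 2.54 → no gain ✓; to s=18.3 gives 165 − 26.2×18.3 = -314.46 → no gain ✓.
3 of the 6 constraints hold; not an equilibrium.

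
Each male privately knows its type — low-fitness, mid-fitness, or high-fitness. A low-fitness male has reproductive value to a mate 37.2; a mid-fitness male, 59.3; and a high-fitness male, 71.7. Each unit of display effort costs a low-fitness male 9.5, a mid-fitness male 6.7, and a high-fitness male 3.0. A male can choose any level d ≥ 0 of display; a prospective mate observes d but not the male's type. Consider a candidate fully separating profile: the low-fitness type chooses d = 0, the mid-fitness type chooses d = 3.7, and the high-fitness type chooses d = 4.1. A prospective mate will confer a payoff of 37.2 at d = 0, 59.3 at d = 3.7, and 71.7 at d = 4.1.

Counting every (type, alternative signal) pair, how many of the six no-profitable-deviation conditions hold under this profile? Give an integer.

4

Mid-fitness (own payoff 59.3 − 6.7×3.7 = 34.51): to d=0 gives 37.2 → profitable ✗; to d=4.1 gives 71.7 − 6.7×4.1 = 44.23 → profitable ✗.
Low-fitness (own payoff 37.2): to d=3.7 gives 59.3 − 9.5×3.7 = 24.15 → no gain ✓; to d=4.1 gives 71.7 − 9.5×4.1 = 32.75 → no gain ✓.
High-fitness (own payoff 71.7 − 3.0×4.1 = 59.4): to d=0 gives 37.2 → no gain ✓; to d=3.7 gives 59.3 − 3.0×3.7 = 48.2 → no gain ✓.
4 of the 6 constraints hold; not an equilibrium.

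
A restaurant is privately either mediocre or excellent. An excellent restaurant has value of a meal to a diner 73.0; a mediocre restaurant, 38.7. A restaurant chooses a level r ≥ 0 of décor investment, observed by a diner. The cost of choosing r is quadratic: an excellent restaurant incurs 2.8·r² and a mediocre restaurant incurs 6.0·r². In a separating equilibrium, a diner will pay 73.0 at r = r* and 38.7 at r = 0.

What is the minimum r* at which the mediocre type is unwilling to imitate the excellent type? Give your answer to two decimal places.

2.39

The mediocre type at r = 0 receives 38.7; imitating at r* yields 73.0 − 6.0·r*².
Indifference: 38.7 = 73.0 − 6.0·r*², so r*² = (73.0 − 38.7) / 6.0 ≈ 5.7167.
r* = √5.7167 ≈ 2.39.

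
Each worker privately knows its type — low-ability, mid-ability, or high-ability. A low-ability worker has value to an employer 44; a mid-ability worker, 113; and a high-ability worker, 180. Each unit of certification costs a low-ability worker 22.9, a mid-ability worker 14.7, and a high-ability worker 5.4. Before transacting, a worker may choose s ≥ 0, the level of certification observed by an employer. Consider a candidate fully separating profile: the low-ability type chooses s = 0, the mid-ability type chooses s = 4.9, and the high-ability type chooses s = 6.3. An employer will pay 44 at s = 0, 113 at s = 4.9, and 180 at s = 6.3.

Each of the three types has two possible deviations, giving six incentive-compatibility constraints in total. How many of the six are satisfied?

Low-ability (own payoff 44): to s=4.9 gives 113 − 22.9×4.9 = 0.79 → no gain ✓; to s=6.3 gives 180 − 22.9×6.3 = 35.73 → no gain ✓.
Mid-ability (own payoff 113 − 14.7×4.9 = 40.97): to s=0 gives 44 → profitable ✗; to s=6.3 gives 180 − 14.7×6.3 = 87.39 → profitable ✗.
High-ability (own payoff 180 − 5.4×6.3 = 145.98): to s=0 gives 44 → no gain ✓; to s=4.9 gives 113 − 5.4×4.9 = 86.54 → no gain ✓.
4 of the 6 constraints hold; not an equilibrium.

4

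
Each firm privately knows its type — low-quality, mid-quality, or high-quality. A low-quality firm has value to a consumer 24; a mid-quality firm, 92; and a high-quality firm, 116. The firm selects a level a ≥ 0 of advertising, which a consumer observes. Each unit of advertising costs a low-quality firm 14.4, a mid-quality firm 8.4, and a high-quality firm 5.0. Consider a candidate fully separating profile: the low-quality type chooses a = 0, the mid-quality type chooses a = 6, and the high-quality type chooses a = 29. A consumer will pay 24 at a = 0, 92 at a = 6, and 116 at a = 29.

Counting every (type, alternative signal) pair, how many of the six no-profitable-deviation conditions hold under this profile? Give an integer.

4

Low-quality (own payoff 24): to a=6 gives 92 − 14.4×6 = 5.6 → no gain ✓; to a=29 gives 116 − 14.4×29 = -301.6 → no gain ✓.
High-quality (own payoff 116 − 5.0×29 = -29): to a=0 gives 24 → profitable ✗; to a=6 gives 92 − 5.0×6 = 62 → profitable ✗.
Mid-quality (own payoff 92 − 8.4×6 = 41.6): to a=0 gives 24 → no gain ✓; to a=29 gives 116 − 8.4×29 = -127.6 → no gain ✓.
4 of the 6 constraints hold; not an equilibrium.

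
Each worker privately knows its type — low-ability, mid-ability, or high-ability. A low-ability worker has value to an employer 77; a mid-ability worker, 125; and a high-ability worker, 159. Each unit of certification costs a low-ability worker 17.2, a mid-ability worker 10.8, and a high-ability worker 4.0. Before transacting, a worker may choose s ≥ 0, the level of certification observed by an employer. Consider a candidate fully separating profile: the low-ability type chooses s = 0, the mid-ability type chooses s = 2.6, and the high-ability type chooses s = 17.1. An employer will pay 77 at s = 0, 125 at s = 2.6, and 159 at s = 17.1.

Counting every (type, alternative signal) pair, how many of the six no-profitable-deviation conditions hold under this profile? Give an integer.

4

High-ability (own payoff 159 − 4.0×17.1 = 90.6): to s=0 gives 77 → no gain ✓; to s=2.6 gives 125 − 4.0×2.6 = 114.6 → profitable ✗.
Low-ability (own payoff 77): to s=2.6 gives 125 − 17.2×2.6 = 80.28 → profitable ✗; to s=17.1 gives 159 − 17.2×17.1 = -135.12 → no gain ✓.
Mid-ability (own payoff 125 − 10.8×2.6 = 96.92): to s=0 gives 77 → no gain ✓; to s=17.1 gives 159 − 10.8×17.1 = -25.68 → no gain ✓.
4 of the 6 constraints hold; not an equilibrium.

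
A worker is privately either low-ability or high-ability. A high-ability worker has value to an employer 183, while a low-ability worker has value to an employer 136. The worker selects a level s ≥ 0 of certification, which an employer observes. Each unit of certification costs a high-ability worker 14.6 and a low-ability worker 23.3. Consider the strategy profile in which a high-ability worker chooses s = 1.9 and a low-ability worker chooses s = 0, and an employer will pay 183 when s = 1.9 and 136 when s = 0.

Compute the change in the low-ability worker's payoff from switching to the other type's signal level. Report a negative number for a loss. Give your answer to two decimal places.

2.73

Playing s = 0 the low-ability worker receives 136.
Deviating to s = 1.9 brings payment 183 at cost 23.3 × 1.9 = 44.27, netting 138.73.
Gain from deviating: 138.73 − 136 = 2.73.
The gain is positive, so the low-ability type's incentive-compatibility constraint is violated — this profile is not a separating equilibrium.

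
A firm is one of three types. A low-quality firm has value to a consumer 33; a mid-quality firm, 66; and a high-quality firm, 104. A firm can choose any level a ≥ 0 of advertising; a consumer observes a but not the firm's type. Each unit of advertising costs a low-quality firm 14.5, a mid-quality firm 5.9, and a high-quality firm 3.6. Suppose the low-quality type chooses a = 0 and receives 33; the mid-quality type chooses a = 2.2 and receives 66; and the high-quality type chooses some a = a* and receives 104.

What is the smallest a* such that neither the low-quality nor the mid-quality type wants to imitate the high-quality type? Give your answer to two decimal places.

8.64

Mid-quality type (on-path payoff 66 − 5.9×2.2 = 53.02) won't mimic when 53.02 ≥ 104 − 5.9·a*, i.e. a* ≥ 8.64.
Low-quality type (on-path payoff 33) won't mimic when 33 ≥ 104 − 14.5·a*, i.e. a* ≥ 4.90.
Both must hold, so a* = max(4.90, 8.64) = 8.64. The mid-quality type's constraint binds.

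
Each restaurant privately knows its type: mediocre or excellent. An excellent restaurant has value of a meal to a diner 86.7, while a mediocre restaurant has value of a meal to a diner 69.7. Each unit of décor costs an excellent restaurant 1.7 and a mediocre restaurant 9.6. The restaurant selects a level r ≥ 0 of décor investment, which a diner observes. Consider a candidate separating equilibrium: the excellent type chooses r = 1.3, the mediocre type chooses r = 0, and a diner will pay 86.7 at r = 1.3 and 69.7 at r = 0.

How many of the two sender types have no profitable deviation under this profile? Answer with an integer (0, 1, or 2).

Mediocre type: stay at 0 → 69.7; mimic → 86.7 − 9.6 × 1.3 = 74.22. IC fails (69.7 < 74.22).
Excellent type: signal → 86.7 − 1.7 × 1.3 = 84.49; deviate to 0 → 69.7. IC holds (84.49 ≥ 69.7).
1 of 2 constraints hold, so this profile is not an equilibrium.

1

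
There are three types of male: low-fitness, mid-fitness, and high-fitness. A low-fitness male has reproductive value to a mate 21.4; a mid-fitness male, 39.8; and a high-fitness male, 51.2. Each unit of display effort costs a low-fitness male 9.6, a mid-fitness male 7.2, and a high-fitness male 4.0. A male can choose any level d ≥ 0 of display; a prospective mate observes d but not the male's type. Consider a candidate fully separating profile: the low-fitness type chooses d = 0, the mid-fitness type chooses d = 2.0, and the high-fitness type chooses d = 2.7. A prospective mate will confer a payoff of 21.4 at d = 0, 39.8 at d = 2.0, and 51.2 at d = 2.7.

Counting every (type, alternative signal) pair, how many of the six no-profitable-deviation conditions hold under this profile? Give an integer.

4

Low-fitness (own payoff 21.4): to d=2.0 gives 39.8 − 9.6×2.0 = 20.6 → no gain ✓; to d=2.7 gives 51.2 − 9.6×2.7 = 25.28 → profitable ✗.
Mid-fitness (own payoff 39.8 − 7.2×2.0 = 25.4): to d=0 gives 21.4 → no gain ✓; to d=2.7 gives 51.2 − 7.2×2.7 = 31.76 → profitable ✗.
High-fitness (own payoff 51.2 − 4.0×2.7 = 40.4): to d=0 gives 21.4 → no gain ✓; to d=2.0 gives 39.8 − 4.0×2.0 = 31.8 → no gain ✓.
4 of the 6 constraints hold; not an equilibrium.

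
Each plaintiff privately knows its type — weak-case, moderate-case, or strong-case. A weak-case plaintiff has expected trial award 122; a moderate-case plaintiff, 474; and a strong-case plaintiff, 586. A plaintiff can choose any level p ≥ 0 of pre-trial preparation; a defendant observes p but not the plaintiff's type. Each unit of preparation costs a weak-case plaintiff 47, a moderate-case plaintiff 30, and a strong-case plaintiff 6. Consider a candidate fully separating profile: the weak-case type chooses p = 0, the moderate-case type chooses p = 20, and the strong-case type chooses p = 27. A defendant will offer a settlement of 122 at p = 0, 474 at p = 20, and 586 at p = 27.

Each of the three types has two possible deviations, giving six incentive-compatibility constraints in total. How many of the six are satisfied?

5

Strong-case (own payoff 586 − 6×27 = 424): to p=0 gives 122 → no gain ✓; to p=20 gives 474 − 6×20 = 354 → no gain ✓.
Weak-case (own payoff 122): to p=20 gives 474 − 47×20 = -466 → no gain ✓; to p=27 gives 586 − 47×27 = -683 → no gain ✓.
Moderate-case (own payoff 474 − 30×20 = -126): to p=0 gives 122 → profitable ✗; to p=27 gives 586 − 30×27 = -224 → no gain ✓.
5 of the 6 constraints hold; not an equilibrium.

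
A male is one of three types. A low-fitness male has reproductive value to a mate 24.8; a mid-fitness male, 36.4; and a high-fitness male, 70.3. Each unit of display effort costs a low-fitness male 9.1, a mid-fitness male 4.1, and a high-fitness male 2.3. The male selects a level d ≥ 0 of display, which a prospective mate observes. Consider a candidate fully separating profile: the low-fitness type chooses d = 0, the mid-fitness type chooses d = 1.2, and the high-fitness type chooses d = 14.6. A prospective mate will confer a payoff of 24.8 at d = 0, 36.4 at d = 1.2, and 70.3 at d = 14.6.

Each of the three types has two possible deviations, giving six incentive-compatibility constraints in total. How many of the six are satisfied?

Low-fitness (own payoff 24.8): to d=1.2 gives 36.4 − 9.1×1.2 = 25.48 → profitable ✗; to d=14.6 gives 70.3 − 9.1×14.6 = -62.56 → no gain ✓.
Mid-fitness (own payoff 36.4 − 4.1×1.2 = 31.48): to d=0 gives 24.8 → no gain ✓; to d=14.6 gives 70.3 − 4.1×14.6 = 10.44 → no gain ✓.
High-fitness (own payoff 70.3 − 2.3×14.6 = 36.72): to d=0 gives 24.8 → no gain ✓; to d=1.2 gives 36.4 − 2.3×1.2 = 33.64 → no gain ✓.
5 of the 6 constraints hold; not an equilibrium.

5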